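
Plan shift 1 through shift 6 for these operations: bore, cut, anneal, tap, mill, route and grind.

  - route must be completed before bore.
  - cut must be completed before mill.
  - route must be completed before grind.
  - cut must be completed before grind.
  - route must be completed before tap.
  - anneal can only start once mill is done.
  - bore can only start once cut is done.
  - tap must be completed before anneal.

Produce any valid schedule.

cut -> shift 1; bore -> shift 2; tap -> shift 2; route -> shift 1; grind -> shift 2; anneal -> shift 3; mill -> shift 2

Checking: route(shift 1) before grind(shift 2); tap(shift 2) before anneal(shift 3); mill(shift 2) before anneal(shift 3); route(shift 1) before bore(shift 2); cut(shift 1) before grind(shift 2); cut(shift 1) before bore(shift 2); cut(shift 1) before mill(shift 2); route(shift 1) before tap(shift 2).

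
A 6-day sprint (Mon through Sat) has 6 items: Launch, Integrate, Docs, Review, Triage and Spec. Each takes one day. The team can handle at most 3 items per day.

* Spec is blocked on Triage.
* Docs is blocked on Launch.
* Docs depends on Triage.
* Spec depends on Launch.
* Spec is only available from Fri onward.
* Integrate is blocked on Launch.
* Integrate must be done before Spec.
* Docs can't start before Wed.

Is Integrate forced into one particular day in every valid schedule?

No

Integrate can be Tue (e.g. Review -> Mon; Integrate -> Tue; Docs -> Wed; Spec -> Fri; Launch -> Mon; Triage -> Mon) or Wed (e.g. Spec -> Fri; Integrate -> Wed; Launch -> Mon; Review -> Mon; Triage -> Mon; Docs -> Wed).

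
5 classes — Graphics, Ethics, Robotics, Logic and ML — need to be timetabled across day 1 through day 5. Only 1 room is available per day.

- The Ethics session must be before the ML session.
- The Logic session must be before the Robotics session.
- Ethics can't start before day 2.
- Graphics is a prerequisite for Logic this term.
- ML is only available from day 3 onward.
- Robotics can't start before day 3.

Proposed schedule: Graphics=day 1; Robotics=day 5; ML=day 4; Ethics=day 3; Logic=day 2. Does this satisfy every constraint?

ML is only available from day 3 onward — holds.
Robotics can't start before day 3 — holds.
The Logic session must be before the Robotics session — holds.
The Ethics session must be before the ML session — holds.
Only 1 room is available per day — holds.
Ethics can't start before day 2 — holds.
Graphics is a prerequisite for Logic this term — holds.

Yes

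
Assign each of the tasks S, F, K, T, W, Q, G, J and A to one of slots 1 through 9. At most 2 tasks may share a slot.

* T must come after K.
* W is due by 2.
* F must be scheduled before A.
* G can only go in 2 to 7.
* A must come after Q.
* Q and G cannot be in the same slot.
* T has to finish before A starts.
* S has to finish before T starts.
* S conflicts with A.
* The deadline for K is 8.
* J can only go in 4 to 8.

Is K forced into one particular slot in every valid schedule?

K can be 1 (e.g. F in 3, G in 2, S in 2, J in 4, T in 3, W in 1, Q in 4, A in 5, K in 1) or 2 (e.g. W=1; F=3; J=4; T=3; K=2; A=5; G=2; S=1; Q=4).

No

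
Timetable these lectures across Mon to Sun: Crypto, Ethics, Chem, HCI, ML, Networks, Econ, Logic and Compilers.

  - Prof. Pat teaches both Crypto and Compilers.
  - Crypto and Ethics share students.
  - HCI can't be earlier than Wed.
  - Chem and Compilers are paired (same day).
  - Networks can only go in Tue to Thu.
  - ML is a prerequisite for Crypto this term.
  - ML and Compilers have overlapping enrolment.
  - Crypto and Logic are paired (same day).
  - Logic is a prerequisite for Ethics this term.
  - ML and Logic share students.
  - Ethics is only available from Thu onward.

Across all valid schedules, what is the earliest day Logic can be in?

Tue

Logic must be in the same day as Crypto, which can't be before Tue, so Logic is at least Tue; downstream work caps Logic at Sat.
Logic at Tue is achievable: Crypto in Tue, Networks in Tue, Ethics in Thu, HCI in Wed, Econ in Mon, ML in Mon, Compilers in Wed, Chem in Wed, Logic in Tue.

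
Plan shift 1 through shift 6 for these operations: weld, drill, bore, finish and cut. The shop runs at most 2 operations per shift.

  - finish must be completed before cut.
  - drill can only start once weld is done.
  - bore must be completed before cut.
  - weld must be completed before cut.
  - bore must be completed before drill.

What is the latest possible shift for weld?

shift 5

Downstream work caps weld at shift 5.
weld at shift 5 is achievable: finish in shift 1, weld in shift 5, drill in shift 6, cut in shift 6, bore in shift 1.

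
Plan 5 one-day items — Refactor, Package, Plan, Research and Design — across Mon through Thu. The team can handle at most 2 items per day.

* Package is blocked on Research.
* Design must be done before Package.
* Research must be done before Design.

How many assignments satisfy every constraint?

Splitting on Refactor: it can be Mon (13), Tue (13), Wed (13), Thu (13). Listing each branch's schedules as (Package, Plan, Research, Design):
Refactor=Mon: (Wed,Tue,Mon,Tue) (Wed,Wed,Mon,Tue) (Wed,Thu,Mon,Tue) (Thu,Mon,Tue,Wed) (Thu,Tue,Mon,Tue) (Thu,Tue,Mon,Wed) (Thu,Tue,Tue,Wed) (Thu,Wed,Mon,Tue) (Thu,Wed,Mon,Wed) (Thu,Wed,Tue,Wed) (Thu,Thu,Mon,Tue) (Thu,Thu,Mon,Wed) (Thu,Thu,Tue,Wed) — 13.
Refactor=Tue: (Wed,Mon,Mon,Tue) (Wed,Wed,Mon,Tue) (Wed,Thu,Mon,Tue) (Thu,Mon,Mon,Tue) (Thu,Mon,Mon,Wed) (Thu,Mon,Tue,Wed) (Thu,Tue,Mon,Wed) (Thu,Wed,Mon,Tue) (Thu,Wed,Mon,Wed) (Thu,Wed,Tue,Wed) (Thu,Thu,Mon,Tue) (Thu,Thu,Mon,Wed) (Thu,Thu,Tue,Wed) — 13.
Refactor=Wed: (Wed,Mon,Mon,Tue) (Wed,Tue,Mon,Tue) (Wed,Thu,Mon,Tue) (Thu,Mon,Mon,Tue) (Thu,Mon,Mon,Wed) (Thu,Mon,Tue,Wed) (Thu,Tue,Mon,Tue) (Thu,Tue,Mon,Wed) (Thu,Tue,Tue,Wed) (Thu,Wed,Mon,Tue) (Thu,Thu,Mon,Tue) (Thu,Thu,Mon,Wed) (Thu,Thu,Tue,Wed) — 13.
Refactor=Thu: (Wed,Mon,Mon,Tue) (Wed,Tue,Mon,Tue) (Wed,Wed,Mon,Tue) (Wed,Thu,Mon,Tue) (Thu,Mon,Mon,Tue) (Thu,Mon,Mon,Wed) (Thu,Mon,Tue,Wed) (Thu,Tue,Mon,Tue) (Thu,Tue,Mon,Wed) (Thu,Tue,Tue,Wed) (Thu,Wed,Mon,Tue) (Thu,Wed,Mon,Wed) (Thu,Wed,Tue,Wed) — 13.
Summing: 13 + 13 + 13 + 13 = 52.

52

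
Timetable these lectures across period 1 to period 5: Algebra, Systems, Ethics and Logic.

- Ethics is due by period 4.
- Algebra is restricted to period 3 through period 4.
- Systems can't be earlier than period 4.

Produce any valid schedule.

Algebra -> period 3; Logic -> period 1; Ethics -> period 1; Systems -> period 4

Checking: Algebra=period 3 in [period 3,period 4]; Systems=period 4 in [period 4,period 5]; Ethics=period 1 in [period 1,period 4].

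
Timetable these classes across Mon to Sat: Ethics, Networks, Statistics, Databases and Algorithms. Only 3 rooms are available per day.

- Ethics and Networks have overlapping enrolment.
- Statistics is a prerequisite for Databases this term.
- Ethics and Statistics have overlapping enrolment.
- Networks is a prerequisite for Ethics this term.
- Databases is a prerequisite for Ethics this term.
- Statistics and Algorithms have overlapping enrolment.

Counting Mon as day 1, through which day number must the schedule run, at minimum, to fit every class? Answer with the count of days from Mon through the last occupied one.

3

The precedence chain requires at least 3 distinct days.
With at most 3 per day and 5 classes, at least 2 days are needed.
3 works (last occupied day: Wed): for example Statistics in Mon; Ethics in Wed; Databases in Tue; Algorithms in Tue; Networks in Mon.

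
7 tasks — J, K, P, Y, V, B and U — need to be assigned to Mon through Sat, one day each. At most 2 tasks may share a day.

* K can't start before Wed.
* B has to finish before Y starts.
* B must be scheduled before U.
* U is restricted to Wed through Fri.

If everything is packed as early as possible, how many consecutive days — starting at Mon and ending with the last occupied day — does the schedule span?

The precedence chain requires at least 2 distinct days.
With at most 2 per day and 7 tasks, at least 4 days are needed.
K can't be placed before Wed — that is day 3 counting from Mon — so the schedule must run through at least 3 days.
4 works (last occupied day: Thu): for example B -> Mon; K -> Wed; V -> Thu; Y -> Tue; P -> Tue; U -> Wed; J -> Mon.

4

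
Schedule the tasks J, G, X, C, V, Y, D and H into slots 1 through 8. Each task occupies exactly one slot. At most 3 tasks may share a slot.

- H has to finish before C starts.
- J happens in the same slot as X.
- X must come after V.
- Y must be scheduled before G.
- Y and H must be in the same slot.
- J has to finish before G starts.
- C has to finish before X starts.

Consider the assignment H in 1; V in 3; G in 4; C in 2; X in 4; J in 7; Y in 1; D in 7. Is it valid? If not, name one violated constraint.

No. J has to finish before G starts is not satisfied.

C has to finish before X starts — holds.
X must come after V — holds.
J happens in the same slot as X — violated.
H has to finish before C starts — holds.
Y must be scheduled before G — holds.
Y and H must be in the same slot — holds.
At most 3 tasks may share a slot — holds.
J has to finish before G starts — violated.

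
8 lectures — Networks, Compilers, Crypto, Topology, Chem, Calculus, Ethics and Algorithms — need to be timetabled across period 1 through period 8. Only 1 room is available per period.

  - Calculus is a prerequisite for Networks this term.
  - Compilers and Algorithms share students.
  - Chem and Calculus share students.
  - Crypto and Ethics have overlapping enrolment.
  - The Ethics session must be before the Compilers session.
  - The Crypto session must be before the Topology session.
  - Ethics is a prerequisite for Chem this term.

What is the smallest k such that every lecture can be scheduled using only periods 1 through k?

8 periods

The precedence chain requires at least 2 distinct periods.
With at most 1 per period and 8 lectures, at least 8 periods are needed.
8 works (last occupied period: period 8): for example Algorithms in period 8; Compilers in period 4; Calculus in period 2; Ethics in period 1; Crypto in period 5; Chem in period 7; Networks in period 3; Topology in period 6.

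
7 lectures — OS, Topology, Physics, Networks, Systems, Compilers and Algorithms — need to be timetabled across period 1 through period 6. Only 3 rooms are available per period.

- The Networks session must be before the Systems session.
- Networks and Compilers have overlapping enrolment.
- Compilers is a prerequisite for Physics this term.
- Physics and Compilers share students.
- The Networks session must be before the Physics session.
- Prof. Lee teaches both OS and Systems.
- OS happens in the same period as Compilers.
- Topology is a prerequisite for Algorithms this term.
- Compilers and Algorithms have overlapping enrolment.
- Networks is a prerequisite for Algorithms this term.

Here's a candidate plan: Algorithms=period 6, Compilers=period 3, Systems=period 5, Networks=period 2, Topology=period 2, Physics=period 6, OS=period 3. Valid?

Yes, all constraints hold

Topology is a prerequisite for Algorithms this term — holds.
The Networks session must be before the Physics session — holds.
Compilers and Algorithms have overlapping enrolment — holds.
Networks and Compilers have overlapping enrolment — holds.
The Networks session must be before the Systems session — holds.
Networks is a prerequisite for Algorithms this term — holds.
OS happens in the same period as Compilers — holds.
Only 3 rooms are available per period — holds.
Physics and Compilers share students — holds.
Compilers is a prerequisite for Physics this term — holds.
Prof. Lee teaches both OS and Systems — holds.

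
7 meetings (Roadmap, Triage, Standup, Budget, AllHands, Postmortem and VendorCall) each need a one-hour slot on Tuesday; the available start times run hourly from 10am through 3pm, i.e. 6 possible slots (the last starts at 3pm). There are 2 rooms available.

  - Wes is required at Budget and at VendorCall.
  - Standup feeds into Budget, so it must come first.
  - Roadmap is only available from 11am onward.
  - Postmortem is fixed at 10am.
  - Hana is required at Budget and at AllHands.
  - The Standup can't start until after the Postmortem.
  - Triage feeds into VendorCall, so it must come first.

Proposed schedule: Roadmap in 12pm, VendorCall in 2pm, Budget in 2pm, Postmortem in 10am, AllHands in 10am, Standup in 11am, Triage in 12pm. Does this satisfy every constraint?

Hana is required at Budget and at AllHands — holds.
Postmortem is fixed at 10am — holds.
Wes is required at Budget and at VendorCall — violated.
The Standup can't start until after the Postmortem — holds.
Standup feeds into Budget, so it must come first — holds.
There are 2 rooms available — holds.
Triage feeds into VendorCall, so it must come first — holds.
Roadmap is only available from 11am onward — holds.

Invalid. Wes is required at Budget and at VendorCall.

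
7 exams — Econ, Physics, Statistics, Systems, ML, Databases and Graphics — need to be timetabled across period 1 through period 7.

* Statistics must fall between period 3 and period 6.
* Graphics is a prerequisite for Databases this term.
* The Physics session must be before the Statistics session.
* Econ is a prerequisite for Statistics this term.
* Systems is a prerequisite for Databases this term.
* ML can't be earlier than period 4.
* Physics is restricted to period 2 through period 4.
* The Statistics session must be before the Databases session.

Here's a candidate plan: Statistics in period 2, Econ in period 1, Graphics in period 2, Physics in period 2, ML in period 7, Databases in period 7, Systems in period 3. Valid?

No. Statistics must fall between period 3 and period 6 is not satisfied.

Physics is restricted to period 2 through period 4 — holds.
Systems is a prerequisite for Databases this term — holds.
ML can't be earlier than period 4 — holds.
The Physics session must be before the Statistics session — violated.
Econ is a prerequisite for Statistics this term — holds.
Graphics is a prerequisite for Databases this term — holds.
The Statistics session must be before the Databases session — holds.
Statistics must fall between period 3 and period 6 — violated.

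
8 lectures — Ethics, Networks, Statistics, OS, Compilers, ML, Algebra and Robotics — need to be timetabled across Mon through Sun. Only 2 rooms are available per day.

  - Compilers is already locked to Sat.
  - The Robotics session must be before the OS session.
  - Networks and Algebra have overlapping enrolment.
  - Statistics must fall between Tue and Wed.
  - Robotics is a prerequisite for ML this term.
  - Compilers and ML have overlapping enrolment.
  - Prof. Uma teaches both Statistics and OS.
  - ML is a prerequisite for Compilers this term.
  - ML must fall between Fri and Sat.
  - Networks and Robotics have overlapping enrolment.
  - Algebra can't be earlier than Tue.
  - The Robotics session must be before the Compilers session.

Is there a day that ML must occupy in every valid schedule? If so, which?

Fri

ML's window is Fri–Sat.
Compilers is fixed at Sat, and ML can't share a day with Compilers.
So ML must be Fri.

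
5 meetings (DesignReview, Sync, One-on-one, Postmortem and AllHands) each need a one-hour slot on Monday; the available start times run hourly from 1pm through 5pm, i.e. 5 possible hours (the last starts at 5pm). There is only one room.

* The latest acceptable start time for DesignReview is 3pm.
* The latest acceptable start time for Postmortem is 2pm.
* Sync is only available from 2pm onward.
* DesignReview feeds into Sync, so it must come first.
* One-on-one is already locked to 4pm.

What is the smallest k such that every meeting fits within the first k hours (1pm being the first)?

The precedence chain requires at least 2 distinct hours.
With at most 1 per hour and 5 meetings, at least 5 hours are needed.
One-on-one can't be placed before 4pm — that is hour 4 counting from 1pm — so the schedule must run through at least 4 hours.
5 works (last occupied hour: 5pm): for example One-on-one -> 4pm, Postmortem -> 1pm, DesignReview -> 2pm, AllHands -> 5pm, Sync -> 3pm.

5 hours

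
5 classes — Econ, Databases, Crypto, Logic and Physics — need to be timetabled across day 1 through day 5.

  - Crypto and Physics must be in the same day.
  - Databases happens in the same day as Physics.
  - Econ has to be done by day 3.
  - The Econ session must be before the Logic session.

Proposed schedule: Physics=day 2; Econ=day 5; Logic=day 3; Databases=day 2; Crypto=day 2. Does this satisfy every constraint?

Invalid. The Econ session must be before the Logic session.

Crypto and Physics must be in the same day — holds.
Econ has to be done by day 3 — violated.
The Econ session must be before the Logic session — violated.
Databases happens in the same day as Physics — holds.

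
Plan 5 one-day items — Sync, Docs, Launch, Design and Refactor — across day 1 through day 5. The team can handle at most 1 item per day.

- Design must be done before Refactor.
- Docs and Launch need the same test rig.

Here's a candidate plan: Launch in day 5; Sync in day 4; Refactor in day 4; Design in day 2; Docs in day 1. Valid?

No — it violates: The team can handle at most 1 item per day

Design must be done before Refactor — holds.
The team can handle at most 1 item per day — violated.
Docs and Launch need the same test rig — holds.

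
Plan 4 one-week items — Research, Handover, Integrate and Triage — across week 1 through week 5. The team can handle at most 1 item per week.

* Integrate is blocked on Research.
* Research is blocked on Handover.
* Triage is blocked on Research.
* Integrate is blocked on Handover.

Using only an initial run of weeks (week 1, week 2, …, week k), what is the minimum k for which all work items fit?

4

The precedence chain requires at least 3 distinct weeks.
With at most 1 per week and 4 work items, at least 4 weeks are needed.
4 works (last occupied week: week 4): for example Handover in week 1, Research in week 2, Integrate in week 3, Triage in week 4.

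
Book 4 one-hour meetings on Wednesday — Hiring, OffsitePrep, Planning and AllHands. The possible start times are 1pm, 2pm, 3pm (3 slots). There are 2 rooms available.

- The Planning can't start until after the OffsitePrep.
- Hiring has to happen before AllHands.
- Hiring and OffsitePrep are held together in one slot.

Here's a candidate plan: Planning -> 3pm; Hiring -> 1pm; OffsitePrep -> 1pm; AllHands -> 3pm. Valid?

Hiring and OffsitePrep are held together in one slot — holds.
Hiring has to happen before AllHands — holds.
The Planning can't start until after the OffsitePrep — holds.
There are 2 rooms available — holds.

Valid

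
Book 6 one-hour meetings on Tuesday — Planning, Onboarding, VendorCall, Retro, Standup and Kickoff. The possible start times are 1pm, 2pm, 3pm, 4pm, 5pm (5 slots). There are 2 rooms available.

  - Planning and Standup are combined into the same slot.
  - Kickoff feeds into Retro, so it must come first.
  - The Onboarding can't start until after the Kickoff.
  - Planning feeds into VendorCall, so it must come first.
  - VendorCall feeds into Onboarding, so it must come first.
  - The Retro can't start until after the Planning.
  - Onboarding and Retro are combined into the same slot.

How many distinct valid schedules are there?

25

Splitting on Planning: it can be 1pm (14), 2pm (8), 3pm (3). Listing each branch's schedules as (Onboarding, VendorCall, Retro, Standup, Kickoff):
Planning=1pm: (3pm,2pm,3pm,1pm,2pm) (4pm,2pm,4pm,1pm,2pm) (4pm,2pm,4pm,1pm,3pm) (4pm,3pm,4pm,1pm,2pm) (4pm,3pm,4pm,1pm,3pm) (5pm,2pm,5pm,1pm,2pm) (5pm,2pm,5pm,1pm,3pm) (5pm,2pm,5pm,1pm,4pm) (5pm,3pm,5pm,1pm,2pm) (5pm,3pm,5pm,1pm,3pm) (5pm,3pm,5pm,1pm,4pm) (5pm,4pm,5pm,1pm,2pm) (5pm,4pm,5pm,1pm,3pm) (5pm,4pm,5pm,1pm,4pm) — 14.
Planning=2pm: (4pm,3pm,4pm,2pm,1pm) (4pm,3pm,4pm,2pm,3pm) (5pm,3pm,5pm,2pm,1pm) (5pm,3pm,5pm,2pm,3pm) (5pm,3pm,5pm,2pm,4pm) (5pm,4pm,5pm,2pm,1pm) (5pm,4pm,5pm,2pm,3pm) (5pm,4pm,5pm,2pm,4pm) — 8.
Planning=3pm: (5pm,4pm,5pm,3pm,1pm) (5pm,4pm,5pm,3pm,2pm) (5pm,4pm,5pm,3pm,4pm) — 3.
Summing: 14 + 8 + 3 = 25.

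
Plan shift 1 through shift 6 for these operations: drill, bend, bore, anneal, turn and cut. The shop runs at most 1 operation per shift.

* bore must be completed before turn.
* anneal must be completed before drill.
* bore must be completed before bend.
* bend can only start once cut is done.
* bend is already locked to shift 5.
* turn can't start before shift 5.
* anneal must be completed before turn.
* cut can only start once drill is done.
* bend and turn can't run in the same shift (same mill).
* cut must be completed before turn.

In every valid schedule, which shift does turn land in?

turn's window is shift 5–shift 6.
bend is fixed at shift 5, and turn can't share a shift with bend.
So turn must be shift 6.

shift 6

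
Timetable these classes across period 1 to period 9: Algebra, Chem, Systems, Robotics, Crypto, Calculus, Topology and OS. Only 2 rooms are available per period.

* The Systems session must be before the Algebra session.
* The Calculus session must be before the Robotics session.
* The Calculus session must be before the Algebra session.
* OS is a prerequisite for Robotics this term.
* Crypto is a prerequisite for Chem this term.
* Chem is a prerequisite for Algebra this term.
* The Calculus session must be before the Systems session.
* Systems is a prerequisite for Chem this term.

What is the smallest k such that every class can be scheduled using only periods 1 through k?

The precedence chain requires at least 4 distinct periods.
With at most 2 per period and 8 classes, at least 4 periods are needed.
4 works (last occupied period: period 4): for example Chem in period 3; Crypto in period 1; Algebra in period 4; Robotics in period 3; OS in period 2; Topology in period 4; Systems in period 2; Calculus in period 1.

4 periods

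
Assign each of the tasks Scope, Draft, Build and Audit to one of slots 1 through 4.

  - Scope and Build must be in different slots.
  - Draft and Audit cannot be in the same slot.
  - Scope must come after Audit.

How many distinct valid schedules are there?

54

Splitting on Scope: it can be 2 (9), 3 (18), 4 (27). Listing each branch's schedules as (Draft, Build, Audit):
Scope=2: (2,1,1) (2,3,1) (2,4,1) (3,1,1) (3,3,1) (3,4,1) (4,1,1) (4,3,1) (4,4,1) — 9.
Scope=3: (1,1,2) (1,2,2) (1,4,2) (2,1,1) (2,2,1) (2,4,1) (3,1,1) (3,1,2) (3,2,1) (3,2,2) (3,4,1) (3,4,2) (4,1,1) (4,1,2) (4,2,1) (4,2,2) (4,4,1) (4,4,2) — 18.
Scope=4: (1,1,2) (1,1,3) (1,2,2) (1,2,3) (1,3,2) (1,3,3) (2,1,1) (2,1,3) (2,2,1) (2,2,3) (2,3,1) (2,3,3) (3,1,1) (3,1,2) (3,2,1) (3,2,2) (3,3,1) (3,3,2) (4,1,1) (4,1,2) (4,1,3) (4,2,1) (4,2,2) (4,2,3) (4,3,1) (4,3,2) (4,3,3) — 27.
Summing: 9 + 18 + 27 = 54.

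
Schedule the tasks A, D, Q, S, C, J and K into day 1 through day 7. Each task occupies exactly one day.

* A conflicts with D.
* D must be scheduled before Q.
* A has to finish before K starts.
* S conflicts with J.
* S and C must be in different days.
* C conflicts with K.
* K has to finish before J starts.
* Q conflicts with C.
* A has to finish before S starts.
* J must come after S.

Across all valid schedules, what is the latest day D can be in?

day 6

Downstream work caps D at day 6.
D at day 6 is achievable: C -> day 1; J -> day 3; K -> day 2; Q -> day 7; D -> day 6; A -> day 1; S -> day 2.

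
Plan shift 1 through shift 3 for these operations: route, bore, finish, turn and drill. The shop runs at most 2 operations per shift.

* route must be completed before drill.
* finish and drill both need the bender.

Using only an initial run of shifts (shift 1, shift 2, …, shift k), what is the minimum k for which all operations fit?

The precedence chain requires at least 2 distinct shifts.
With at most 2 per shift and 5 operations, at least 3 shifts are needed.
3 works (last occupied shift: shift 3): for example bore -> shift 1; drill -> shift 2; turn -> shift 2; finish -> shift 3; route -> shift 1.

3 shifts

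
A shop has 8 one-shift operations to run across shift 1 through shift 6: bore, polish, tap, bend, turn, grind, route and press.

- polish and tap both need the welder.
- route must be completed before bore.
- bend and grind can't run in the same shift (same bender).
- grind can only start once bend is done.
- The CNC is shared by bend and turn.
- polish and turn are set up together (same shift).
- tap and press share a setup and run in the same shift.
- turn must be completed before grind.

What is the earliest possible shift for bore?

Precedence pushes bore to at least shift 2.
bore at shift 2 is achievable: press -> shift 1; route -> shift 1; bend -> shift 1; polish -> shift 2; bore -> shift 2; turn -> shift 2; tap -> shift 1; grind -> shift 3.

shift 2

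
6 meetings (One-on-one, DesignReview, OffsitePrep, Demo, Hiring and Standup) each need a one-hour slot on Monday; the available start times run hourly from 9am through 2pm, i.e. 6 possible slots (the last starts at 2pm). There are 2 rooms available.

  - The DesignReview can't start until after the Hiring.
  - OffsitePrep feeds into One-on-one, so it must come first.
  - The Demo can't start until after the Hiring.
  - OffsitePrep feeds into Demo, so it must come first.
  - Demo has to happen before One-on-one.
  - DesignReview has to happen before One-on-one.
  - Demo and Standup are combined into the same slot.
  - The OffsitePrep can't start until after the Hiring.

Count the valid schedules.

Splitting on One-on-one: it can be 12pm (1), 1pm (7), 2pm (25). Listing each branch's schedules as (DesignReview, OffsitePrep, Demo, Hiring, Standup):
One-on-one=12pm: (10am,10am,11am,9am,11am) — 1.
One-on-one=1pm: (10am,10am,11am,9am,11am) (10am,10am,12pm,9am,12pm) (10am,11am,12pm,9am,12pm) (11am,10am,12pm,9am,12pm) (11am,11am,12pm,9am,12pm) (11am,11am,12pm,10am,12pm) (12pm,10am,11am,9am,11am) — 7.
One-on-one=2pm: (10am,10am,11am,9am,11am) (10am,10am,12pm,9am,12pm) (10am,10am,1pm,9am,1pm) (10am,11am,12pm,9am,12pm) (10am,11am,1pm,9am,1pm) (10am,12pm,1pm,9am,1pm) (11am,10am,12pm,9am,12pm) (11am,10am,1pm,9am,1pm) (11am,11am,12pm,9am,12pm) (11am,11am,12pm,10am,12pm) (11am,11am,1pm,9am,1pm) (11am,11am,1pm,10am,1pm) (11am,12pm,1pm,9am,1pm) (11am,12pm,1pm,10am,1pm) (12pm,10am,11am,9am,11am) (12pm,10am,1pm,9am,1pm) (12pm,11am,1pm,9am,1pm) (12pm,11am,1pm,10am,1pm) (12pm,12pm,1pm,9am,1pm) (12pm,12pm,1pm,10am,1pm) (12pm,12pm,1pm,11am,1pm) (1pm,10am,11am,9am,11am) (1pm,10am,12pm,9am,12pm) (1pm,11am,12pm,9am,12pm) (1pm,11am,12pm,10am,12pm) — 25.
Summing: 1 + 7 + 25 = 33.

33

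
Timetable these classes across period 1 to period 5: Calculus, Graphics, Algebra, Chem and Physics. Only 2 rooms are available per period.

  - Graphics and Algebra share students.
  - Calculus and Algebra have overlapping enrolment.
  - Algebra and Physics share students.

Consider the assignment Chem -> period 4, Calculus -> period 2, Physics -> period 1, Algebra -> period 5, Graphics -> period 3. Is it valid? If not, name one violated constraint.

Valid

Algebra and Physics share students — holds.
Graphics and Algebra share students — holds.
Only 2 rooms are available per period — holds.
Calculus and Algebra have overlapping enrolment — holds.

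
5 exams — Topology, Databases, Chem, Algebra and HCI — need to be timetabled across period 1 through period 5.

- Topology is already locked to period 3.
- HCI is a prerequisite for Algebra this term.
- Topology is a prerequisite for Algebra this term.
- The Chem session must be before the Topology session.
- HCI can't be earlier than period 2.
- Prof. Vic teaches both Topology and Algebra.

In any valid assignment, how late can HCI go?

period 4

HCI is available from period 2; downstream work caps HCI at period 4.
HCI at period 4 is achievable: Algebra=period 5; Databases=period 1; Topology=period 3; HCI=period 4; Chem=period 1.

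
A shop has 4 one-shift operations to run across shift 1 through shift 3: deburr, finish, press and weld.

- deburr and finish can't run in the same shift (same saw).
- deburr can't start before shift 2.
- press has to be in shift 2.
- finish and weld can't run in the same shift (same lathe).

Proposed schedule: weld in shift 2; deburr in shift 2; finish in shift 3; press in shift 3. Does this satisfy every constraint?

No. press has to be in shift 2 is not satisfied.

finish and weld can't run in the same shift (same lathe) — holds.
press has to be in shift 2 — violated.
deburr can't start before shift 2 — holds.
deburr and finish can't run in the same shift (same saw) — holds.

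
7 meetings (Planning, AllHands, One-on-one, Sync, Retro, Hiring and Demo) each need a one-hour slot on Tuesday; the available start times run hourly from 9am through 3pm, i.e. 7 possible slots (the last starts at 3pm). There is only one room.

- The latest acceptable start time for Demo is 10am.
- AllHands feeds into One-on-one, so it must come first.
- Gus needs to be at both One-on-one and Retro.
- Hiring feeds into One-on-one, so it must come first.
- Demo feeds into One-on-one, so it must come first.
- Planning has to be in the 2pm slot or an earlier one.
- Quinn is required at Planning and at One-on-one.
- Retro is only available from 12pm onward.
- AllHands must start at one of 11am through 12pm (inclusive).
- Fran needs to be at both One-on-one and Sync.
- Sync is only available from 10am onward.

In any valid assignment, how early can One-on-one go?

Precedence pushes One-on-one to at least 12pm.
One-on-one at 12pm is achievable: Hiring -> 10am, Demo -> 9am, Retro -> 1pm, Sync -> 3pm, Planning -> 2pm, One-on-one -> 12pm, AllHands -> 11am.

12pm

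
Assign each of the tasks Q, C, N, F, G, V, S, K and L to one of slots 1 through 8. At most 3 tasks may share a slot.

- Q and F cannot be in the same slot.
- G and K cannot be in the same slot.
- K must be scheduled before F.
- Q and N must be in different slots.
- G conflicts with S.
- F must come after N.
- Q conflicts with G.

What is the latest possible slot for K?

7

Downstream work caps K at 7.
K at 7 is achievable: G in 1, Q in 2, N in 1, F in 8, K in 7, V in 2, C in 1, S in 2, L in 3.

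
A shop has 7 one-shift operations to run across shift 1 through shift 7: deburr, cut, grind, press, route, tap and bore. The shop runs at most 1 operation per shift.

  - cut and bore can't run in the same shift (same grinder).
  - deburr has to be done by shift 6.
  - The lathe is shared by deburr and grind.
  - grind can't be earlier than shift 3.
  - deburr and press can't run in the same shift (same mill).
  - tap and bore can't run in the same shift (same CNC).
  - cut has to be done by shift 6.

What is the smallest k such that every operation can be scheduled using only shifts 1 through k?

7

With at most 1 per shift and 7 operations, at least 7 shifts are needed.
grind can't be placed before shift 3, so the schedule must run through at least shift 3.
7 works (last occupied shift: shift 7): for example tap in shift 6; route in shift 5; press in shift 4; bore in shift 7; deburr in shift 1; grind in shift 3; cut in shift 2.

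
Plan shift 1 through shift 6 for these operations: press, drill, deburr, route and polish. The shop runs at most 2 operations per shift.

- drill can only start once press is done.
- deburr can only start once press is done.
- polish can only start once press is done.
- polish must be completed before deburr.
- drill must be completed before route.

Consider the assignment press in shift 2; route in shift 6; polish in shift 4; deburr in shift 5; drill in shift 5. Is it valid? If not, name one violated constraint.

Yes

polish can only start once press is done — holds.
polish must be completed before deburr — holds.
The shop runs at most 2 operations per shift — holds.
drill must be completed before route — holds.
deburr can only start once press is done — holds.
drill can only start once press is done — holds.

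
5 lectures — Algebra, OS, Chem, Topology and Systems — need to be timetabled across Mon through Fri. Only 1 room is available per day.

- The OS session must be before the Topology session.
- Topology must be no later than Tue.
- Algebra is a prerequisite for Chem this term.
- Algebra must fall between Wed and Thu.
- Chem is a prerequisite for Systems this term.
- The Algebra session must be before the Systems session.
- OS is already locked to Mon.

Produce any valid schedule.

Chem=Thu, Systems=Fri, Topology=Tue, OS=Mon, Algebra=Wed

Checking: Chem(Thu) before Systems(Fri); Algebra(Wed) before Systems(Fri); OS(Mon) before Topology(Tue); Algebra(Wed) before Chem(Thu); Topology=Tue in [Mon,Tue]; Algebra=Wed in [Wed,Thu]; OS=Mon in [Mon,Mon]; max 1 per day (cap 1).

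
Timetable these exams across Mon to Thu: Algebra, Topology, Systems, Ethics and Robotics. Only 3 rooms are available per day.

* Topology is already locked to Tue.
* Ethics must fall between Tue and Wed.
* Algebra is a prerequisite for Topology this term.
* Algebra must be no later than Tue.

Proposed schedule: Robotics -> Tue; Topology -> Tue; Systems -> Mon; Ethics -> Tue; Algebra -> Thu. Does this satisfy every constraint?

No — it violates: Algebra must be no later than Tue

Only 3 rooms are available per day — holds.
Ethics must fall between Tue and Wed — holds.
Topology is already locked to Tue — holds.
Algebra must be no later than Tue — violated.
Algebra is a prerequisite for Topology this term — violated.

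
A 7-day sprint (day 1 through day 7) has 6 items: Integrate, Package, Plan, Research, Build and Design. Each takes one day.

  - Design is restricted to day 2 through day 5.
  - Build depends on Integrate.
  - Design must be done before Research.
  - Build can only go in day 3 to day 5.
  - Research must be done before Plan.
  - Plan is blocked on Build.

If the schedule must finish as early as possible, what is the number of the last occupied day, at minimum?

The precedence chain requires at least 3 distinct days.
Propagating the time windows through the other constraints, Plan can't land before day 4, so the schedule must run through at least day 4.
4 works (last occupied day: day 4): for example Research -> day 3; Package -> day 1; Design -> day 2; Plan -> day 4; Integrate -> day 1; Build -> day 3.

day 4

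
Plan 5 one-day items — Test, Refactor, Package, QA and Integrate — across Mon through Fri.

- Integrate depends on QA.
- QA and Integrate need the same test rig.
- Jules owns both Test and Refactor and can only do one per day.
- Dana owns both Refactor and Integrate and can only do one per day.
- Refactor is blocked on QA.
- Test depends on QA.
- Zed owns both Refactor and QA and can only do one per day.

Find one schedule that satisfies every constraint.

Integrate=Tue; QA=Mon; Test=Tue; Refactor=Wed; Package=Mon

Checking: QA(Mon) before Test(Tue); QA(Mon) before Integrate(Tue); QA(Mon) before Refactor(Wed); Test(Tue) != Refactor(Wed); QA(Mon) != Integrate(Tue); Refactor(Wed) != Integrate(Tue); Refactor(Wed) != QA(Mon).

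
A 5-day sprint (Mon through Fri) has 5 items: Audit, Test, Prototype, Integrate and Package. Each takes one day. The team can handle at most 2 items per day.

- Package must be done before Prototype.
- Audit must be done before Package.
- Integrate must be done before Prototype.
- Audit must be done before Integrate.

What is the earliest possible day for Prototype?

Precedence pushes Prototype to at least Wed.
Prototype at Wed is achievable: Test=Mon, Package=Tue, Audit=Mon, Integrate=Tue, Prototype=Wed.

Wed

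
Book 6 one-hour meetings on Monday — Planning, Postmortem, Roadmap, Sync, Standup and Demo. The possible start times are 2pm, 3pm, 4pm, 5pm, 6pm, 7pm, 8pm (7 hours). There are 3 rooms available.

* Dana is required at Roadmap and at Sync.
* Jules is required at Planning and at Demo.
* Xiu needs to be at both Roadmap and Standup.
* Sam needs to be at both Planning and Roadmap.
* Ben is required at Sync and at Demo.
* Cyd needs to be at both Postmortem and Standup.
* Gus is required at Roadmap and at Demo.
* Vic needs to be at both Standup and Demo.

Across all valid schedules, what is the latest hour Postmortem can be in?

8pm

Postmortem at 8pm is achievable: Demo in 4pm; Planning in 2pm; Roadmap in 3pm; Postmortem in 8pm; Standup in 2pm; Sync in 2pm.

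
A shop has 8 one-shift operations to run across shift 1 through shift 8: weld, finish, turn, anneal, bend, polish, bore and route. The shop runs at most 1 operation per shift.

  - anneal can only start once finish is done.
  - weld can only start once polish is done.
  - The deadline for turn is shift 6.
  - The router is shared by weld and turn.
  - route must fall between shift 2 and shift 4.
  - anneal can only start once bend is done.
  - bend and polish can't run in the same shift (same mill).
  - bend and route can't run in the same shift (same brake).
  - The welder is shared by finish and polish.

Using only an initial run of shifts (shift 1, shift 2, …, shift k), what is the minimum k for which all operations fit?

The precedence chain requires at least 2 distinct shifts.
With at most 1 per shift and 8 operations, at least 8 shifts are needed.
8 works (last occupied shift: shift 8): for example finish=shift 3, bore=shift 8, turn=shift 1, route=shift 2, weld=shift 7, anneal=shift 5, polish=shift 6, bend=shift 4.

8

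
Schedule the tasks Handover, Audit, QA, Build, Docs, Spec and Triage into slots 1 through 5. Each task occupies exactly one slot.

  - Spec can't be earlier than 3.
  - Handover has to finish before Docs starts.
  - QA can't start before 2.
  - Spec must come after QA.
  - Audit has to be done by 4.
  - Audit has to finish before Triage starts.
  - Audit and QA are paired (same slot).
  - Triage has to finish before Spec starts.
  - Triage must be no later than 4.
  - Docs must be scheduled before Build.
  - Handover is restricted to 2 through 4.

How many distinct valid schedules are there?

Splitting on Handover: it can be 2 (12), 3 (4). Listing each branch's schedules as (Audit, QA, Build, Docs, Spec, Triage):
Handover=2: (2,2,4,3,4,3) (2,2,4,3,5,3) (2,2,4,3,5,4) (2,2,5,3,4,3) (2,2,5,3,5,3) (2,2,5,3,5,4) (2,2,5,4,4,3) (2,2,5,4,5,3) (2,2,5,4,5,4) (3,3,4,3,5,4) (3,3,5,3,5,4) (3,3,5,4,5,4) — 12.
Handover=3: (2,2,5,4,4,3) (2,2,5,4,5,3) (2,2,5,4,5,4) (3,3,5,4,5,4) — 4.
Summing: 12 + 4 = 16.

16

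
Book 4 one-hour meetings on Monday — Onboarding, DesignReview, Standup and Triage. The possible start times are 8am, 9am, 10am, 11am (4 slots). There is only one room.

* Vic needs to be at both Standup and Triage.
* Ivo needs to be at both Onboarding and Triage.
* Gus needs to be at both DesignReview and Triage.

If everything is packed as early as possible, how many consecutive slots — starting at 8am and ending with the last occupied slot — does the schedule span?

With at most 1 per slot and 4 meetings, at least 4 slots are needed.
4 works (last occupied slot: 11am): for example DesignReview in 9am; Onboarding in 8am; Triage in 11am; Standup in 10am.

4 slots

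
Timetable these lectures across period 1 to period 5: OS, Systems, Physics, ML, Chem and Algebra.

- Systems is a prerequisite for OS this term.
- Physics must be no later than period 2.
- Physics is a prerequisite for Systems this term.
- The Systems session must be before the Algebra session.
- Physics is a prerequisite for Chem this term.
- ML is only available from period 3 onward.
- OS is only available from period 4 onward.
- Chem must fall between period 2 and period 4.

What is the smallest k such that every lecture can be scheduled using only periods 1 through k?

The precedence chain requires at least 3 distinct periods.
OS can't be placed before period 4, so the schedule must run through at least period 4.
4 works (last occupied period: period 4): for example Systems=period 2, Algebra=period 3, OS=period 4, Chem=period 2, ML=period 3, Physics=period 1.

4 periods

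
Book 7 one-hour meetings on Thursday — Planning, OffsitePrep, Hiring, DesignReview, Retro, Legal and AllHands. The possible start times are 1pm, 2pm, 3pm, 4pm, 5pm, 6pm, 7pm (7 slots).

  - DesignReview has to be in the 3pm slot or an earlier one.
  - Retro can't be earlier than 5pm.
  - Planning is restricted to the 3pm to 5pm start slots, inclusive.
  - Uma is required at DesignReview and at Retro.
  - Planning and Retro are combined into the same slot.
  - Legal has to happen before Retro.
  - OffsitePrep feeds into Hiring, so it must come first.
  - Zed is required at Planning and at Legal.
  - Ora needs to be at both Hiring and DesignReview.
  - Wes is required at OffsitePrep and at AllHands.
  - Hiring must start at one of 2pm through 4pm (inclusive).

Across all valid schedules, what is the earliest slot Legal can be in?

Downstream work caps Legal at 4pm.
Legal at 1pm is achievable: OffsitePrep in 1pm; Planning in 5pm; DesignReview in 1pm; Legal in 1pm; Hiring in 2pm; Retro in 5pm; AllHands in 2pm.

1pm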